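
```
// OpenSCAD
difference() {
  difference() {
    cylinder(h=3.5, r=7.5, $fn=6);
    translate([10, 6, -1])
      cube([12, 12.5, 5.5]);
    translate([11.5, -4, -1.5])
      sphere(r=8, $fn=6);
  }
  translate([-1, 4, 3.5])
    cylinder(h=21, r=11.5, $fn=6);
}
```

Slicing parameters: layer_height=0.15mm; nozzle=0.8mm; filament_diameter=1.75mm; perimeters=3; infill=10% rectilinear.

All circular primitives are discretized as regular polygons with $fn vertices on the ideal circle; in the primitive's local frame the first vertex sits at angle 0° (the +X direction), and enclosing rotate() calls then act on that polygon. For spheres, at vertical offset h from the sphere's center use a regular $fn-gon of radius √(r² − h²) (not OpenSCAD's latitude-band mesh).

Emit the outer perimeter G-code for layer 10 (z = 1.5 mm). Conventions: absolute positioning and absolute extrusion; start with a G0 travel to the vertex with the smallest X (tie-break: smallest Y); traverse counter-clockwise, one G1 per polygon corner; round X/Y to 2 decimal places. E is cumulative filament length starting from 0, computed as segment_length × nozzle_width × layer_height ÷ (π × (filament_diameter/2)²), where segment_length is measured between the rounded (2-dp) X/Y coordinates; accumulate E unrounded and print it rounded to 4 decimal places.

G0 X-7.50 Y0.00 Z1.50
G1 X-3.75 Y-6.50 E0.3744
G1 X3.75 Y-6.50 E0.7486
G1 X4.64 Y-4.96 E0.8373
G1 X4.08 Y-4.00 E0.8927
G1 X6.95 Y0.96 E1.1786
G1 X3.75 Y6.50 E1.4978
G1 X-3.75 Y6.50 E1.8720
G1 X-7.50 Y0.00 E2.2464

At z = 1.5 mm: the cylinder: section is a regular 6-gon, circumradius r=7.5; the cube at (10, 6) is present — its section is the full 12×12.5 rectangle; the r=8 sphere at (11.5, -4) contributes a regular 6-gon of circumradius √(8²−3²) = 7.416; After the difference (first − rest): starting from the r=7.5 cylinder, the 12×12.5 cube at (10, 6) misses the remaining region (no effect); the r=8 sphere at (11.5, -4) partially overlaps it — only the 5.49 mm² overlap (of its 142.89 mm²) is removed, clipping the outline — 1 connected region; the cylinder at (-1, 4) is not intersected at this z (z outside [3.5, 24.5]); Subtracting the remaining from the first: none of the subtracted shapes is present at this height, so that combined region is unchanged — 1 connected region. The outline is a single polygon with 8 vertices. Extrusion per mm of travel: 0.8 × 0.15 / (π × 0.875²) = 0.049890. Accumulating E over each segment gives final E = 2.2464.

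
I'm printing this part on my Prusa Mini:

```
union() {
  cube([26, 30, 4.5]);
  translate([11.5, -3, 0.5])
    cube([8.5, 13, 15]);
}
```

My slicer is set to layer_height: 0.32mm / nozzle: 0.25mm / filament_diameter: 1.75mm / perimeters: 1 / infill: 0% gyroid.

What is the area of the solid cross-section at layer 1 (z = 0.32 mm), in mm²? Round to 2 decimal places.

At z = 0.32 mm: the cube is present — its section is the full 26×30 rectangle (area 780.00 mm²); the cube at (11.5, -3) is not intersected at this z (z outside [0.5, 15.5]); Taking the union: only the 26×30 cube is present, so the union is just that shape — area = 780.00 mm². Overall, the cross-section is a single solid region. Net area = 780.00 mm².

780.00 mm²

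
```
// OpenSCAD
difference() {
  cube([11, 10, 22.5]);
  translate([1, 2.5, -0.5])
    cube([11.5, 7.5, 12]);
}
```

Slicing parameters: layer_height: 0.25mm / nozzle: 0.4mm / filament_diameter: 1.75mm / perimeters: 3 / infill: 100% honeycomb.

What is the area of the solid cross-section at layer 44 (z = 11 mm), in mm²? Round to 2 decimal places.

At z = 11 mm: the cube is present — its section is the full 11×10 rectangle (area 110.00 mm²); the cube at (1, 2.5) is present — its section is the full 11.5×7.5 rectangle (area 86.25 mm²); After the difference (first − rest): starting from the 11×10 cube (110.00 mm²), the 11.5×7.5 cube at (1, 2.5) partially overlaps it — only the 75.00 mm² overlap (of its 86.25 mm²) is removed, clipping the outline — area = 35.00 mm². Overall, the cross-section is a single solid region. Net area = 35.00 mm².

35.00 mm²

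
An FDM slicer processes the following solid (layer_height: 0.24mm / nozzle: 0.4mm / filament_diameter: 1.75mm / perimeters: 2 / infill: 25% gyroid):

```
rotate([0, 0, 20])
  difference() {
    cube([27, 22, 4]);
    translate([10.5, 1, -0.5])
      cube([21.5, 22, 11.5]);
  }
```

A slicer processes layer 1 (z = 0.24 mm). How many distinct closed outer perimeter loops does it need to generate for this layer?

At z = 0.24 mm: the 27×22 cube contributes its full rectangle; the cube at (10.5, 1) (footprint 21.5×22) is included at this height; Subtracting the remaining from the first: starting from the 27×22 cube, the 21.5×22 cube at (10.5, 1) partially overlaps it — only the 346.50 mm² overlap (of its 473.00 mm²) is removed, clipping the outline — 1 connected region; (rotated 20° about Z; rotation is an isometry so areas/perimeters/island counts are preserved). The result has 1 disconnected region.

1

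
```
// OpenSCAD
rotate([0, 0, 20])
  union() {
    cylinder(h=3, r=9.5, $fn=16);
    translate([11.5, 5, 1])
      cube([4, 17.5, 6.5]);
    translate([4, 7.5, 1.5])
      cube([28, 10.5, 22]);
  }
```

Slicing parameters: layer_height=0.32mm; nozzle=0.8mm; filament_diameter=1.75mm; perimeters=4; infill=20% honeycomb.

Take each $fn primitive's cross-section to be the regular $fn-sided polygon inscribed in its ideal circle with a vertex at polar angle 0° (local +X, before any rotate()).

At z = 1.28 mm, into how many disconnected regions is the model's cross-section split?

At z = 1.28 mm: the r=9.5 cylinder gives a regular 16-gon of circumradius 9.5 (constant along its height); the 4×17.5 cube at (11.5, 5) contributes its full rectangle; the cube at (4, 7.5) is not intersected at this z (z outside [1.5, 23.5]); Combining (union): the 2 present regions are separate (no shared area or edge), so areas and boundary lengths simply add and each stays a separate island — 2 connected regions; (whole slice rotated 20° about Z — lengths, areas and connectivity unchanged). The result has 2 disconnected regions.

2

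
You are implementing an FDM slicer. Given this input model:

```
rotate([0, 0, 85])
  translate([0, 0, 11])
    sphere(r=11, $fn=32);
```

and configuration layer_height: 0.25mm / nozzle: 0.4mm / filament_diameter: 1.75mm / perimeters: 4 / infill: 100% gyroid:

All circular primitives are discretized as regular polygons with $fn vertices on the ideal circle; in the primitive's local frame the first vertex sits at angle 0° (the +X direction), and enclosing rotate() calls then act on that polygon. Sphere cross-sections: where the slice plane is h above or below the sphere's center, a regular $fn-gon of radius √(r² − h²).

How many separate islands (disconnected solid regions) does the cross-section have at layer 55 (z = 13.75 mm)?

1

At z = 13.75 mm: the sphere: section is a regular 32-gon, circumradius = √(r²−h²) = √(11²−2.75²) = 10.651; (rotated 85° about Z; rotation is an isometry so areas/perimeters/island counts are preserved). Overall, the cross-section is a single solid region. Island count = 1.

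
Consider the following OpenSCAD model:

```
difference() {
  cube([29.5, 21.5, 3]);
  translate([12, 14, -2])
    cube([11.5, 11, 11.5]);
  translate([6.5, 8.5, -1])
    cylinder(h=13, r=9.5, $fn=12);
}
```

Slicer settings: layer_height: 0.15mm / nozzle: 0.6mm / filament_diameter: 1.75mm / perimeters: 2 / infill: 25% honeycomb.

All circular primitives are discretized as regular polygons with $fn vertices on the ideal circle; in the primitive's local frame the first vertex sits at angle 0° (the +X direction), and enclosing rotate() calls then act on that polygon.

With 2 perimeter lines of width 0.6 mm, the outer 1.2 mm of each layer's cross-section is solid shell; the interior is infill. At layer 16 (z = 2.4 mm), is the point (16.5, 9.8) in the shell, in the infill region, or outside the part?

shell

At z = 2.4 mm: the cube (footprint 29.5×21.5) is included at this height; the cube at (12, 14) (footprint 11.5×11) is included at this height; the r=9.5 cylinder at (6.5, 8.5) contributes a regular 12-gon of circumradius 9.5; After the difference (first − rest): starting from the 29.5×21.5 cube, the 11.5×11 cube at (12, 14) partially overlaps it — only the 86.25 mm² overlap (of its 126.50 mm²) is removed, clipping the outline; the r=9.5 cylinder at (6.5, 8.5) partially overlaps it — only the 239.63 mm² overlap (of its 270.75 mm²) is removed, clipping the outline — 3 connected regions. Overall, the cross-section has 3 separate islands. The nearest boundary edge runs (16.00, 8.50)→(14.73, 13.25); distance from the point to it = 0.82 mm. (Shell/infill is judged within the island containing the point — the largest one.) The point is inside the cross-section, 0.82 mm from the nearest boundary — within the 1.2 mm shell band (2 × 0.6).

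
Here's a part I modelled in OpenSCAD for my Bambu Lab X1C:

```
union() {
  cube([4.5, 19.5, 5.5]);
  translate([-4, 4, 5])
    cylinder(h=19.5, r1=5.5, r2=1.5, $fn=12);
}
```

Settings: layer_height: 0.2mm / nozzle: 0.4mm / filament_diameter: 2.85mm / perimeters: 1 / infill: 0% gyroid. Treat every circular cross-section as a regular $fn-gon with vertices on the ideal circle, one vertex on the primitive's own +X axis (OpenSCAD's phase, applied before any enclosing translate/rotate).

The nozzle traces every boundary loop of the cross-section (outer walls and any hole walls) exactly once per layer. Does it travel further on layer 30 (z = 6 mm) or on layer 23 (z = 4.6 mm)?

Layer 30 (z = 6): the cube is not intersected at this z (z outside [0, 5.5]); the cone at (-4, 4) (r1=5.5→r2=1.5) has section circumradius 5.295 here — a regular 12-gon (perimeter = 2·12·5.295·sin(180°/12) = 32.89 mm); Taking the union: only the cone at (-4, 4) is present, so the union is just that shape — boundary = 32.89 mm. So its perimeter = 32.89 mm. Layer 23 (z = 4.6): the cube (footprint 4.5×19.5) is included at this height (perimeter 48.00 mm); the cone at (-4, 4) is not intersected at this z (z outside [5, 24.5]); Merging all regions: only the 4.5×19.5 cube is present, so the union is just that shape — boundary = 48.00 mm. So its perimeter = 48.00 mm. Layer 23 is larger (48.00 vs 32.89 mm).

layer 23 (z = 4.6 mm)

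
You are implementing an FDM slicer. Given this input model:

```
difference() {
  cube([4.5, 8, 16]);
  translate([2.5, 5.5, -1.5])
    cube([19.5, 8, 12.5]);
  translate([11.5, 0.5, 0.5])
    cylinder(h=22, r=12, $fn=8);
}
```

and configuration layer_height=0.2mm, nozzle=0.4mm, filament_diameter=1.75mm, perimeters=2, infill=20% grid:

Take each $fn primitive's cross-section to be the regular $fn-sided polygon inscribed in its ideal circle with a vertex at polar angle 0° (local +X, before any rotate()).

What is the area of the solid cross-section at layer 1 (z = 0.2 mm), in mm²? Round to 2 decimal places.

31.00 mm²

At z = 0.2 mm: the cube (footprint 4.5×8) is included at this height (area 36.00 mm²); the cube at (2.5, 5.5) (footprint 19.5×8) is included at this height (area 156.00 mm²); the cylinder at (11.5, 0.5) does not reach this height (z outside [0.5, 22.5]); Subtracting the remaining from the first: starting from the 4.5×8 cube (36.00 mm²), the 19.5×8 cube at (2.5, 5.5) partially overlaps it — only the 5.00 mm² overlap (of its 156.00 mm²) is removed, clipping the outline — area = 31.00 mm². Overall, the cross-section is a single solid region. Net area = 31.00 mm².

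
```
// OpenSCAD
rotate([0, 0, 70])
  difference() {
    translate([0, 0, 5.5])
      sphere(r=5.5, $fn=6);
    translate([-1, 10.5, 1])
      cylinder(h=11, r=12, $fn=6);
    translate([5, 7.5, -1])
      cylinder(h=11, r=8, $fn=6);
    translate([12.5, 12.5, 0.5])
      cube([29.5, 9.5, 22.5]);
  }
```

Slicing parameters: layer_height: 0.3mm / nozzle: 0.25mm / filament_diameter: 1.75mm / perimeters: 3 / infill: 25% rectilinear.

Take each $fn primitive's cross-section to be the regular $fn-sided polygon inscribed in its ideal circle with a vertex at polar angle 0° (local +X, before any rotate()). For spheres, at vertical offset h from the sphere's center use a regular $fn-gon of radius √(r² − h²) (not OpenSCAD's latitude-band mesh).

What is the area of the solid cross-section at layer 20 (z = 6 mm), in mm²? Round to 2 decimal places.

40.22 mm²

At z = 6 mm: the r=5.5 sphere slices to a regular 6-gon of circumradius 5.477 (√(r²−h²) with h=0.5 from center) (area = (6/2)·5.477²·sin(360°/6) = 77.94 mm²); the r=12 cylinder at (-1, 10.5) contributes a regular 6-gon of circumradius 12 (area = (6/2)·12.000²·sin(360°/6) = 374.12 mm²); the cylinder at (5, 7.5): section is a regular 6-gon, circumradius r=8 (area = (6/2)·8.000²·sin(360°/6) = 166.28 mm²); the 29.5×9.5 cube at (12.5, 12.5) contributes its full rectangle (area 280.25 mm²); Taking the first minus the rest: starting from the r=5.5 sphere (77.94 mm²), the r=12 cylinder at (-1, 10.5) partially overlaps it — only the 37.72 mm² overlap (of its 374.12 mm²) is removed, clipping the outline; the r=8 cylinder at (5, 7.5) misses the remaining region (no effect); the 29.5×9.5 cube at (12.5, 12.5) misses the remaining region (no effect) — area = 40.22 mm²; (rotated 70° about Z; rotation is an isometry so areas/perimeters/island counts are preserved). Overall, the cross-section is a single solid region. Net area = 40.22 mm².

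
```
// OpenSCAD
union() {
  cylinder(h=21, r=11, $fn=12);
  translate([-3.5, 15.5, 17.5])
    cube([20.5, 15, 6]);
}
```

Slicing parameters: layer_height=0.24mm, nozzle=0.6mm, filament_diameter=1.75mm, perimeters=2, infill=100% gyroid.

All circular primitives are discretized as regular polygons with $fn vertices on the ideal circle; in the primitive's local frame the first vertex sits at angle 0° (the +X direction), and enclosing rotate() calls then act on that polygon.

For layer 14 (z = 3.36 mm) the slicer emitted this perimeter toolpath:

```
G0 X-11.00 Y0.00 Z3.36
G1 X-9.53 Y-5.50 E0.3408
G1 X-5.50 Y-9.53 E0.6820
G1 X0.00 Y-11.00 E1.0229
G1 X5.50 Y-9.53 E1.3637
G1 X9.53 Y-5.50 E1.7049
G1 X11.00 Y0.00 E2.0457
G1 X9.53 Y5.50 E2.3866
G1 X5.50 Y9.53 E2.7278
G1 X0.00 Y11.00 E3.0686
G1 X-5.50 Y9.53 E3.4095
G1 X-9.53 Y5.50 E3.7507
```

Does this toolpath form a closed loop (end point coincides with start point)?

no

Start point (G0): (-11.00, 0.00). End point (last G1): the path does not return to the start — open.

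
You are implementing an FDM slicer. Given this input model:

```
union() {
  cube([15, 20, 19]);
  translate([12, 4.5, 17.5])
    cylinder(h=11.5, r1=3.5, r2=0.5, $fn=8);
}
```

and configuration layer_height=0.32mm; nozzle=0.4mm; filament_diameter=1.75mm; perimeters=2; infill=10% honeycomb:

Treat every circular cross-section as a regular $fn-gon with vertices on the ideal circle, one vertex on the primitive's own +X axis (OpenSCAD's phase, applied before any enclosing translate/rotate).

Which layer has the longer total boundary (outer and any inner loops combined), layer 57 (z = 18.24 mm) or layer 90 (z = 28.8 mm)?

layer 57 (z = 18.24 mm)

Layer 57 (z = 18.24): the cube (footprint 15×20) is included at this height (perimeter 70.00 mm); the cone at (12, 4.5): at t=0.064 of its height the radius interpolates to r₁+(r₂−r₁)t = 3.307, giving a regular 8-gon of that circumradius (perimeter = 2·8·3.307·sin(180°/8) = 20.25 mm); Merging all regions: the regions partially overlap (shared area 30.70 mm²), so the edge portions inside another operand are dropped and the merged outline is re-measured after clipping — boundary = 70.12 mm. So its perimeter = 70.12 mm. Layer 90 (z = 28.8): the cube is absent (z outside [0, 19]); the cone at (12, 4.5) (r1=3.5→r2=0.5) has section circumradius 0.552 here — a regular 8-gon (perimeter = 2·8·0.552·sin(180°/8) = 3.38 mm); Combining (union): only the cone at (12, 4.5) is present, so the union is just that shape — boundary = 3.38 mm. So its perimeter = 3.38 mm. Layer 57 is larger (70.12 vs 3.38 mm).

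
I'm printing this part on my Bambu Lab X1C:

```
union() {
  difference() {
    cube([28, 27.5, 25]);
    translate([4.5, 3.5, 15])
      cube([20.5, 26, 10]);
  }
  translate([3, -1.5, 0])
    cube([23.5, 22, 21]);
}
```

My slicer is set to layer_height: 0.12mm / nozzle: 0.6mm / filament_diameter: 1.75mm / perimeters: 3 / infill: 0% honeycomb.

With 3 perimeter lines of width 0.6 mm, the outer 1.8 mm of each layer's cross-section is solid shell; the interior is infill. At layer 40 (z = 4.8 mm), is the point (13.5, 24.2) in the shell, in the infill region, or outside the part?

infill

At z = 4.8 mm: the cube (footprint 28×27.5) is included at this height; the cube at (4.5, 3.5) is absent (z outside [15, 25]); Subtracting the remaining from the first: none of the subtracted shapes is present at this height, so the 28×27.5 cube is unchanged — 1 connected region; the 23.5×22 cube at (3, -1.5) contributes its full rectangle; Combining (union): the regions partially overlap (shared area 481.75 mm²), so overlapping operands fuse into one piece — 1 connected region. Overall, the cross-section is a single solid region. The nearest boundary edge runs (0.00, 27.50)→(28.00, 27.50); distance from the point to it = 3.30 mm. The point is inside the cross-section and 3.30 mm from the nearest boundary — more than the 1.8 mm shell width (3 × 0.6), so it's in the infill interior.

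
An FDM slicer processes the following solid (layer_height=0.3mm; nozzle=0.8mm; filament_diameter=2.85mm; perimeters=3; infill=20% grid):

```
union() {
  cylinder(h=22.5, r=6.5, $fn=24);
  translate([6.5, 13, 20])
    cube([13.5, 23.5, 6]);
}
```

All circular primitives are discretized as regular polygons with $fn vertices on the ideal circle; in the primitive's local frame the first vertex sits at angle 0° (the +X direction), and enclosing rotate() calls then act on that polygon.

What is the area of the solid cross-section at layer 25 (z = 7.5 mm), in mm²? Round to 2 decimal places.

131.22 mm²

At z = 7.5 mm: the r=6.5 cylinder contributes a regular 24-gon of circumradius 6.5 (area = (24/2)·6.500²·sin(360°/24) = 131.22 mm²); the cube at (6.5, 13) is absent (z outside [20, 26]); Combining (union): only the r=6.5 cylinder is present, so the union is just that shape — area = 131.22 mm². Overall, the cross-section is a single solid region. Net area = 131.22 mm².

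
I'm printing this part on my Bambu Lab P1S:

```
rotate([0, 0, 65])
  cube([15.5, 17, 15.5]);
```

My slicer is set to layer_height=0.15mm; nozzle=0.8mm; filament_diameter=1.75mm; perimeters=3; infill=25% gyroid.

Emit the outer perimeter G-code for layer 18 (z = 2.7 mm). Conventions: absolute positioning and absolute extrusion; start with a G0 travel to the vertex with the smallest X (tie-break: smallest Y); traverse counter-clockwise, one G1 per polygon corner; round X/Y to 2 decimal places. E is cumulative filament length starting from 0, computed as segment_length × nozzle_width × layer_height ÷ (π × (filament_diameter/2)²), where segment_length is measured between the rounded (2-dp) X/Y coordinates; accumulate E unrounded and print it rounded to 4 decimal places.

G0 X-15.41 Y7.18 Z2.70
G1 X0.00 Y0.00 E0.8482
G1 X6.55 Y14.05 E1.6216
G1 X-8.86 Y21.23 E2.4697
G1 X-15.41 Y7.18 E3.2431

At z = 2.7 mm: the cube (footprint 15.5×17) is included at this height; (whole slice rotated 65° about Z — lengths, areas and connectivity unchanged). The outline is a single polygon with 4 vertices. Extrusion per mm of travel: 0.8 × 0.15 / (π × 0.875²) = 0.049890. Accumulating E over each segment gives final E = 3.2431.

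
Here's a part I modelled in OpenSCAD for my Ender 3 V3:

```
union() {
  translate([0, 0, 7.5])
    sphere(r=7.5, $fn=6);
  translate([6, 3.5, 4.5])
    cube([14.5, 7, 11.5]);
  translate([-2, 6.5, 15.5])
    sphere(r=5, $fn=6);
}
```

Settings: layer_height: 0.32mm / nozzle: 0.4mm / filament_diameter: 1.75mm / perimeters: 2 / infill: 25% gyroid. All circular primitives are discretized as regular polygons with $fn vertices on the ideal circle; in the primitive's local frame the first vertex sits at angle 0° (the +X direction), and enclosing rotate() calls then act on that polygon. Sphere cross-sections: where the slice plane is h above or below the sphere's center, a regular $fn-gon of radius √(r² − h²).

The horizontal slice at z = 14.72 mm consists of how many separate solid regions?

3

At z = 14.72 mm: the sphere: section is a regular 6-gon, circumradius = √(r²−h²) = √(7.5²−7.22²) = 2.030; the cube at (6, 3.5) is present — its section is the full 14.5×7 rectangle; the r=5 sphere at (-2, 6.5) slices to a regular 6-gon of circumradius 4.939 (√(r²−h²) with h=0.78 from center); Merging all regions: the 3 present regions are separate (no shared area or edge), so areas and boundary lengths simply add and each stays a separate island — 3 connected regions. The result has 3 disconnected regions.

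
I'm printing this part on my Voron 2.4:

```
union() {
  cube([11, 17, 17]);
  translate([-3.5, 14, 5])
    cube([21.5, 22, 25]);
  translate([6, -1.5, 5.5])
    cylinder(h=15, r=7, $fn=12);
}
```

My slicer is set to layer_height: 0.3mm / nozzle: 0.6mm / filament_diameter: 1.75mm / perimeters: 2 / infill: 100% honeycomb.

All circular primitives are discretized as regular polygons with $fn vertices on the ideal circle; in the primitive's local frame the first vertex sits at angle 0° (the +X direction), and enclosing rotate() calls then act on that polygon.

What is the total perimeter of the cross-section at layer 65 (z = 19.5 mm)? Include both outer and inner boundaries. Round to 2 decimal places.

At z = 19.5 mm: the cube is not intersected at this z (z outside [0, 17]); the cube at (-3.5, 14) is present — its section is the full 21.5×22 rectangle (perimeter 87.00 mm); the cylinder at (6, -1.5): section is a regular 12-gon, circumradius r=7 (perimeter = 2·12·7.000·sin(180°/12) = 43.48 mm); Taking the union: the 2 present regions are separate (no shared area or edge), so areas and boundary lengths simply add and each stays a separate island — boundary = 130.48 mm. Overall, the cross-section has 2 separate islands. Total boundary length (outer) = 130.48 mm.

130.48 mm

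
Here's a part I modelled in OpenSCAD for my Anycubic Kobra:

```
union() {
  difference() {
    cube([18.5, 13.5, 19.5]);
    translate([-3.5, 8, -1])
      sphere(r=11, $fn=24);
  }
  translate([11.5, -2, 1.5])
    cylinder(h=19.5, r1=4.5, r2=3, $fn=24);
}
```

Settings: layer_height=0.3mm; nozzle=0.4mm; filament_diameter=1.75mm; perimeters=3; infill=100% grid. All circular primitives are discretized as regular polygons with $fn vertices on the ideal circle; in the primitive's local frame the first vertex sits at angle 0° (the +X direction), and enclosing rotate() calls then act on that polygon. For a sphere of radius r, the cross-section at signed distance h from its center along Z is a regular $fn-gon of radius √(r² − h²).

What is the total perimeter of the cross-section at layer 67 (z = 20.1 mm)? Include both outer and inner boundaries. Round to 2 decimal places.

At z = 20.1 mm: the cube is not intersected at this z (z outside [0, 19.5]); the sphere at (-3.5, 8) does not reach this height (|z−center|=21.100 > r=11); Subtracting the remaining from the first: the first operand is absent here, so nothing remains; the cone at (11.5, -2): at t=0.954 of its height the radius interpolates to r₁+(r₂−r₁)t = 3.069, giving a regular 24-gon of that circumradius (perimeter = 2·24·3.069·sin(180°/24) = 19.23 mm); Taking the union: only the cone at (11.5, -2) is present, so the union is just that shape — boundary = 19.23 mm. Overall, the cross-section is a single solid region. Total boundary length (outer) = 19.23 mm.

19.23 mm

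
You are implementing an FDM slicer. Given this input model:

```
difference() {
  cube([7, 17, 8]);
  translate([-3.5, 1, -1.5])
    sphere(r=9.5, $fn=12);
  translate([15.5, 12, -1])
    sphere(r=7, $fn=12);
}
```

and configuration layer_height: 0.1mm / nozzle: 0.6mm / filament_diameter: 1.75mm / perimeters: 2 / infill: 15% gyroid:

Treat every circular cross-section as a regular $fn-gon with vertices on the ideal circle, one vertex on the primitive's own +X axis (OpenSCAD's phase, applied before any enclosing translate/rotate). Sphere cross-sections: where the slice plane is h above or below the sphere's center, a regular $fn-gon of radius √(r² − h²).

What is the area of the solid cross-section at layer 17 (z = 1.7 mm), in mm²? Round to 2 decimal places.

83.35 mm²

At z = 1.7 mm: the cube is present — its section is the full 7×17 rectangle (area 119.00 mm²); the sphere at (-3.5, 1): section is a regular 12-gon, circumradius = √(r²−h²) = √(9.5²−3.2²) = 8.945 (area = (12/2)·8.945²·sin(360°/12) = 240.03 mm²); the r=7 sphere at (15.5, 12) slices to a regular 12-gon of circumradius 6.458 (√(r²−h²) with h=2.7 from center) (area = (12/2)·6.458²·sin(360°/12) = 125.13 mm²); Taking the first minus the rest: starting from the 7×17 cube (119.00 mm²), the r=9.5 sphere at (-3.5, 1) partially overlaps it — only the 35.65 mm² overlap (of its 240.03 mm²) is removed, clipping the outline; the r=7 sphere at (15.5, 12) misses the remaining region (no effect) — area = 83.35 mm². Overall, the cross-section is a single solid region. Net area = 83.35 mm².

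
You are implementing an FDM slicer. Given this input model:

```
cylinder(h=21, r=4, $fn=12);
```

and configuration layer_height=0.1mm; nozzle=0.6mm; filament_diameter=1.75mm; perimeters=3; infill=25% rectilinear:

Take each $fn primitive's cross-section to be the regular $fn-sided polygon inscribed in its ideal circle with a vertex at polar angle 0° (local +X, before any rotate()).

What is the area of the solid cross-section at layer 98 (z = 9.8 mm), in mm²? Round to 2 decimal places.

48.00 mm²

At z = 9.8 mm: the r=4 cylinder contributes a regular 12-gon of circumradius 4 (area = (12/2)·4.000²·sin(360°/12) = 48.00 mm²). Overall, the cross-section is a single solid region. Net area = 48.00 mm².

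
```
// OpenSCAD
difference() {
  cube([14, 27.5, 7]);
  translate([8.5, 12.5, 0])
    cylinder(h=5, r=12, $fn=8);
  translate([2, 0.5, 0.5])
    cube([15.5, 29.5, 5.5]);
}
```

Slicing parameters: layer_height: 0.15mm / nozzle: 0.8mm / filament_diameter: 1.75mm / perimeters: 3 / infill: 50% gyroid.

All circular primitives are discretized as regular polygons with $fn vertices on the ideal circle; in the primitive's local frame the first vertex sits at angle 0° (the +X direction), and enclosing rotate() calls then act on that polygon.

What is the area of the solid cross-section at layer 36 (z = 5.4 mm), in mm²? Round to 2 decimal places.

61.00 mm²

At z = 5.4 mm: the cube (footprint 14×27.5) is included at this height (area 385.00 mm²); the cylinder at (8.5, 12.5) is absent (z outside [0, 5]); the 15.5×29.5 cube at (2, 0.5) contributes its full rectangle (area 457.25 mm²); Subtracting the remaining from the first: starting from the 14×27.5 cube (385.00 mm²), the 15.5×29.5 cube at (2, 0.5) partially overlaps it — only the 324.00 mm² overlap (of its 457.25 mm²) is removed, clipping the outline — area = 61.00 mm². Overall, the cross-section is a single solid region. Net area = 61.00 mm².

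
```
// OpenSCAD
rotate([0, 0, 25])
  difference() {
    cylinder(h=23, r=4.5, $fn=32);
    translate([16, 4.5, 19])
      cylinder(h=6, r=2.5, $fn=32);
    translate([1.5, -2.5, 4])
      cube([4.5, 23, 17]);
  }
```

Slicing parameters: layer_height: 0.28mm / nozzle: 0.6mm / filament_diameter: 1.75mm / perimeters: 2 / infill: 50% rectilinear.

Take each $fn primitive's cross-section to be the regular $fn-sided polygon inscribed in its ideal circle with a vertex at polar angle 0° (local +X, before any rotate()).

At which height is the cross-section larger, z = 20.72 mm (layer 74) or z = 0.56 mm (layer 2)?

Layer 74 (z = 20.72): the cylinder: section is a regular 32-gon, circumradius r=4.5 (area = (32/2)·4.500²·sin(360°/32) = 63.21 mm²); the r=2.5 cylinder at (16, 4.5) contributes a regular 32-gon of circumradius 2.5 (area = (32/2)·2.500²·sin(360°/32) = 19.51 mm²); the 4.5×23 cube at (1.5, -2.5) contributes its full rectangle (area 103.50 mm²); After the difference (first − rest): starting from the r=4.5 cylinder (63.21 mm²), the r=2.5 cylinder at (16, 4.5) misses the remaining region (no effect); the 4.5×23 cube at (1.5, -2.5) partially overlaps it — only the 16.06 mm² overlap (of its 103.50 mm²) is removed, clipping the outline — area = 47.15 mm²; (rotated 25° about Z; rotation is an isometry so areas/perimeters/island counts are preserved). So its area = 47.15 mm². Layer 2 (z = 0.56): the r=4.5 cylinder gives a regular 32-gon of circumradius 4.5 (constant along its height) (area = (32/2)·4.500²·sin(360°/32) = 63.21 mm²); the cylinder at (16, 4.5) does not reach this height (z outside [19, 25]); the cube at (1.5, -2.5) does not reach this height (z outside [4, 21]); Taking the first minus the rest: none of the subtracted shapes is present at this height, so the r=4.5 cylinder is unchanged — area = 63.21 mm²; (rotated 25° about Z; rotation is an isometry so areas/perimeters/island counts are preserved). So its area = 63.21 mm². Layer 2 is larger (63.21 vs 47.15 mm²).

layer 2 (z = 0.56 mm)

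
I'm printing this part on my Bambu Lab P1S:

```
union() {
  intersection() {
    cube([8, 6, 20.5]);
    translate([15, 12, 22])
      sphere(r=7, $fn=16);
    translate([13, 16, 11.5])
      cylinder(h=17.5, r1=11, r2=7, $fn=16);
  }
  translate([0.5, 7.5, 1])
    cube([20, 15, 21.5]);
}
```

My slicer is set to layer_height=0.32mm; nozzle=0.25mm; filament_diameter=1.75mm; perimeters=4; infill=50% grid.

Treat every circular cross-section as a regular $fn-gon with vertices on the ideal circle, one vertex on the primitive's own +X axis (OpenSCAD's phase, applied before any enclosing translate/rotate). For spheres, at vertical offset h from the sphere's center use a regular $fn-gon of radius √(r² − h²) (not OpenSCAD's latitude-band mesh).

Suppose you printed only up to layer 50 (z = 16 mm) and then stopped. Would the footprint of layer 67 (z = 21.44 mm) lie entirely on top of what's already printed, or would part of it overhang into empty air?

entirely on top

Compare the two slices. At z = 16: the cube (footprint 8×6) is included at this height (area 48.00 mm²); the r=7 sphere at (15, 12) slices to a regular 16-gon of circumradius 3.606 (√(r²−h²) with h=6 from center) (area = (16/2)·3.606²·sin(360°/16) = 39.80 mm²); the cone at (13, 16): at t=0.257 of its height the radius interpolates to r₁+(r₂−r₁)t = 9.971, giving a regular 16-gon of that circumradius (area = (16/2)·9.971²·sin(360°/16) = 304.40 mm²); After intersecting: the r=7 sphere at (15, 12) does not overlap the 8×6 cube (empty); the cone at (13, 16) does not overlap the running intersection (empty) — nothing remains; the 20×15 cube at (0.5, 7.5) contributes its full rectangle (area 300.00 mm²); Merging all regions: only the 20×15 cube at (0.5, 7.5) is present, so the union is just that shape — area = 300.00 mm². At z = 21.44: the cube does not reach this height (z outside [0, 20.5]); the sphere at (15, 12): section is a regular 16-gon, circumradius = √(r²−h²) = √(7²−0.56²) = 6.978 (area = (16/2)·6.978²·sin(360°/16) = 149.05 mm²); the cone at (13, 16): at t=0.568 of its height the radius interpolates to r₁+(r₂−r₁)t = 8.728, giving a regular 16-gon of that circumradius (area = (16/2)·8.728²·sin(360°/16) = 233.22 mm²); After intersecting: at least one operand is absent at this height, so nothing remains; the cube at (0.5, 7.5) is present — its section is the full 20×15 rectangle (area 300.00 mm²); Merging all regions: only the 20×15 cube at (0.5, 7.5) is present, so the union is just that shape — area = 300.00 mm². Checking containment: the cross-section at z = 21.44 is a subset of the cross-section at z = 16.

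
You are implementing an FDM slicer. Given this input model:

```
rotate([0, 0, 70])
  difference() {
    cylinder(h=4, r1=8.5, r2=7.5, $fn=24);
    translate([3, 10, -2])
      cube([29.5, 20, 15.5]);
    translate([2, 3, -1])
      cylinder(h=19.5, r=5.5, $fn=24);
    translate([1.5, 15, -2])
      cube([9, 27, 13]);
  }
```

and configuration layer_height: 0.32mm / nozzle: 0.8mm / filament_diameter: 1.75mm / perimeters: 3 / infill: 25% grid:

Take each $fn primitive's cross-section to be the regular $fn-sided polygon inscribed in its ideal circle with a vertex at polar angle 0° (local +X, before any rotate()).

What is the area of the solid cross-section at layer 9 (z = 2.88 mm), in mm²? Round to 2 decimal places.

104.12 mm²

At z = 2.88 mm: the cone: at t=0.720 of its height the radius interpolates to r₁+(r₂−r₁)t = 7.780, giving a regular 24-gon of that circumradius (area = (24/2)·7.780²·sin(360°/24) = 187.99 mm²); the cube at (3, 10) (footprint 29.5×20) is included at this height (area 590.00 mm²); the r=5.5 cylinder at (2, 3) contributes a regular 24-gon of circumradius 5.5 (area = (24/2)·5.500²·sin(360°/24) = 93.95 mm²); the cube at (1.5, 15) is present — its section is the full 9×27 rectangle (area 243.00 mm²); Subtracting the remaining from the first: starting from the cone (187.99 mm²), the 29.5×20 cube at (3, 10) misses the remaining region (no effect); the r=5.5 cylinder at (2, 3) partially overlaps it — only the 83.87 mm² overlap (of its 93.95 mm²) is removed, clipping the outline; the 9×27 cube at (1.5, 15) misses the remaining region (no effect) — area = 104.12 mm²; (rotated 70° about Z; rotation is an isometry so areas/perimeters/island counts are preserved). Overall, the cross-section is a single solid region. Net area = 104.12 mm².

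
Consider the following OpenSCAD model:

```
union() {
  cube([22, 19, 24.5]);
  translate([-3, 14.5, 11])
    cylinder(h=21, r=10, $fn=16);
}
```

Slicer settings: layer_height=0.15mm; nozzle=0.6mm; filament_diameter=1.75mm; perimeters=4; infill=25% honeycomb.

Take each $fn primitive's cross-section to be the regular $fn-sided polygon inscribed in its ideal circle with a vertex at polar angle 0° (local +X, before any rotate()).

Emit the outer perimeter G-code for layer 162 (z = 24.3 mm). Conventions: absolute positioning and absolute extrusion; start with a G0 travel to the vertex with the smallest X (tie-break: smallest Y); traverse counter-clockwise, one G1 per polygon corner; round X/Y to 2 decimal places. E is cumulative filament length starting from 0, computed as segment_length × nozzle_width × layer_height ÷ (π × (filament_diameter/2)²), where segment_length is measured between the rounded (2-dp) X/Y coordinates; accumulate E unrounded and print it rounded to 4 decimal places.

G0 X-13.00 Y14.50 Z24.30
G1 X-12.24 Y10.67 E0.1461
G1 X-10.07 Y7.43 E0.2920
G1 X-6.83 Y5.26 E0.4379
G1 X-3.00 Y4.50 E0.5840
G1 X0.00 Y5.10 E0.6985
G1 X0.00 Y0.00 E0.8893
G1 X22.00 Y0.00 E1.7125
G1 X22.00 Y19.00 E2.4235
G1 X5.79 Y19.00 E3.0300
G1 X4.07 Y21.57 E3.1457
G1 X0.83 Y23.74 E3.2916
G1 X-3.00 Y24.50 E3.4377
G1 X-6.83 Y23.74 E3.5838
G1 X-10.07 Y21.57 E3.7297
G1 X-12.24 Y18.33 E3.8757
G1 X-13.00 Y14.50 E4.0218

At z = 24.3 mm: the cube (footprint 22×19) is included at this height; the r=10 cylinder at (-3, 14.5) contributes a regular 16-gon of circumradius 10; Combining (union): the regions partially overlap (shared area 76.81 mm²), so overlapping operands fuse into one piece — 1 connected region. The outline is a single polygon with 16 vertices. Extrusion per mm of travel: 0.6 × 0.15 / (π × 0.875²) = 0.037418. Accumulating E over each segment gives final E = 4.0218.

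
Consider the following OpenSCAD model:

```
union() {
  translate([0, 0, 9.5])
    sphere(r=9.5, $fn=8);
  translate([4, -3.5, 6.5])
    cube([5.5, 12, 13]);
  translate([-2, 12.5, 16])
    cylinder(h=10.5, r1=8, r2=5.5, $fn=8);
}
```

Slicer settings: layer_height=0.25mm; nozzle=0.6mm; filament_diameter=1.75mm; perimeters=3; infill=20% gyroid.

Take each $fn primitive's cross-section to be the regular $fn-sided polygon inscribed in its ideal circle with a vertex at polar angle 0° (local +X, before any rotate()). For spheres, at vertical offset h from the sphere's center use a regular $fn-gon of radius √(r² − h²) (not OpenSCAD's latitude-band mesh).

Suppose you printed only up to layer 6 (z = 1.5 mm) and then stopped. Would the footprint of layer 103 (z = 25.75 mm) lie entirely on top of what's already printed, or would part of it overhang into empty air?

Compare the two slices. At z = 1.5: the r=9.5 sphere slices to a regular 8-gon of circumradius 5.123 (√(r²−h²) with h=8 from center) (area = (8/2)·5.123²·sin(360°/8) = 74.25 mm²); the cube at (4, -3.5) is not intersected at this z (z outside [6.5, 19.5]); the cone at (-2, 12.5) does not reach this height (z outside [16, 26.5]); Taking the union: only the r=9.5 sphere is present, so the union is just that shape — area = 74.25 mm². At z = 25.75: the sphere does not reach this height (|z−center|=16.250 > r=9.5); the cube at (4, -3.5) does not reach this height (z outside [6.5, 19.5]); the cone at (-2, 12.5) contributes a regular 8-gon of circumradius 5.679 (interpolated between r1=8 and r2=5.5 at t=0.929) (area = (8/2)·5.679²·sin(360°/8) = 91.21 mm²); Taking the union: only the cone at (-2, 12.5) is present, so the union is just that shape — area = 91.21 mm². Checking containment: at z = 25.75 the cross-section extends beyond the z = 1.5 cross-section by about 91.21 mm².

part overhangs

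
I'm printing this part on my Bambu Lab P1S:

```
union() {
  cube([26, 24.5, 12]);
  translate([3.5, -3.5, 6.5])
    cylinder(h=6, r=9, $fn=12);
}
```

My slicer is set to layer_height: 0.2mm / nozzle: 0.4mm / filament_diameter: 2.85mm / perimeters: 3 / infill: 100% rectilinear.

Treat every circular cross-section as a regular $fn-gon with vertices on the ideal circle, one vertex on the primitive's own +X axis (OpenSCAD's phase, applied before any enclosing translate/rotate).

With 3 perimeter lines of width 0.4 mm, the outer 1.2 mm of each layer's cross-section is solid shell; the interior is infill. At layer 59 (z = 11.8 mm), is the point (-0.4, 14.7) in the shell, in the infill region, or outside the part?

outside

At z = 11.8 mm: the cube (footprint 26×24.5) is included at this height; the r=9 cylinder at (3.5, -3.5) contributes a regular 12-gon of circumradius 9; Combining (union): the regions partially overlap (shared area 48.50 mm²), so overlapping operands fuse into one piece — 1 connected region. Overall, the cross-section is a single solid region. The nearest boundary edge runs (0.00, 4.56)→(0.00, 24.50); distance from the point to it = 0.40 mm. The point is not inside any of the regions above, so it lies outside the cross-section (0.40 mm from the nearest boundary).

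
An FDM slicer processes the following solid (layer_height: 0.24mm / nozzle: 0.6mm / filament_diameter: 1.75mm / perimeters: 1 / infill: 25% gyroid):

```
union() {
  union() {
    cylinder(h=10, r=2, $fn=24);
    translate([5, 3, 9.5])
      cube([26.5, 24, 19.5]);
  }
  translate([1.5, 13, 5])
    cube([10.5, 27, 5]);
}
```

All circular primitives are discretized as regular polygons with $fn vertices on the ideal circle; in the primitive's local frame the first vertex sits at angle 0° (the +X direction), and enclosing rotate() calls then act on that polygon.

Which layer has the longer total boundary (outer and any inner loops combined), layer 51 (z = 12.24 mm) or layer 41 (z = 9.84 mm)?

Layer 51 (z = 12.24): the cylinder does not reach this height (z outside [0, 10]); the cube at (5, 3) is present — its section is the full 26.5×24 rectangle (perimeter 101.00 mm); Merging all regions: only the 26.5×24 cube at (5, 3) is present, so the union is just that shape — boundary = 101.00 mm; the cube at (1.5, 13) does not reach this height (z outside [5, 10]); Merging all regions: only that combined region is present, so the union is just that shape — boundary = 101.00 mm. So its perimeter = 101.00 mm. Layer 41 (z = 9.84): the cylinder: section is a regular 24-gon, circumradius r=2 (perimeter = 2·24·2.000·sin(180°/24) = 12.53 mm); the 26.5×24 cube at (5, 3) contributes its full rectangle (perimeter 101.00 mm); Combining (union): the 2 present regions are separate (no shared area or edge), so areas and boundary lengths simply add and each stays a separate island — boundary = 113.53 mm; the 10.5×27 cube at (1.5, 13) contributes its full rectangle (perimeter 75.00 mm); Merging all regions: the regions partially overlap (shared area 98.00 mm²), so the edge portions inside another operand are dropped and the merged outline is re-measured after clipping — boundary = 146.53 mm. So its perimeter = 146.53 mm. Layer 41 is larger (146.53 vs 101.00 mm).

layer 41 (z = 9.84 mm)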